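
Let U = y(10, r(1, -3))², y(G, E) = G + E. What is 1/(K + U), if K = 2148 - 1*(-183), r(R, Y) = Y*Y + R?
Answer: 1/2731 ≈ 0.00036617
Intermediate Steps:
r(R, Y) = R + Y² (r(R, Y) = Y² + R = R + Y²)
y(G, E) = E + G
U = 400 (U = ((1 + (-3)²) + 10)² = ((1 + 9) + 10)² = (10 + 10)² = 20² = 400)
K = 2331 (K = 2148 + 183 = 2331)
1/(K + U) = 1/(2331 + 400) = 1/2731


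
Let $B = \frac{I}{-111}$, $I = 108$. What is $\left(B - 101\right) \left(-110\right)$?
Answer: $\frac{415030}{37} \approx 11217.0$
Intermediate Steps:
$B = - \frac{36}{37}$ ($B = \frac{108}{-111} = 108 \left(- \frac{1}{111}\right) = - \frac{36}{37} \approx -0.97297$)
$\left(B - 101\right) \left(-110\right) = \left(- \frac{36}{37} - 101\right) \left(-110\right) = \left(- \frac{3773}{37}\right) \left(-110\right) = \frac{415030}{37}$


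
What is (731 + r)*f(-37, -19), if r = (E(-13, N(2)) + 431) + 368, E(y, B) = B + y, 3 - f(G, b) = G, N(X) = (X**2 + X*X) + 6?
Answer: 61240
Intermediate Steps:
N(X) = 6 + 2*X**2 (N(X) = (X**2 + X**2) + 6 = 2*X**2 + 6 = 6 + 2*X**2)
f(G, b) = 3 - G
r = 800 (r = (((6 + 2*2**2) - 13) + 431) + 368 = (((6 + 2*4) - 13) + 431) + 368 = (((6 + 8) - 13) + 431) + 368 = ((14 - 13) + 431) + 368 = (1 + 431) + 368 = 432 + 368 = 800)
(731 + r)*f(-37, -19) = (731 + 800)*(3 - 1*(-37)) = 1531*(3 + 37) = 1531*40 = 61240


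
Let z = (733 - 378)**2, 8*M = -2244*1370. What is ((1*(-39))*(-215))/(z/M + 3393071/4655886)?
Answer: 333385205898030/15936627913 ≈ 20919.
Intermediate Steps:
M = -384285 (M = (-2244*1370)/8 = (1/8)*(-3074280) = -384285)
z = 126025 (z = 355**2 = 126025)
((1*(-39))*(-215))/(z/M + 3393071/4655886) = ((1*(-39))*(-215))/(126025/(-384285) + 3393071/4655886) = (-39*(-215))/(126025*(-1/384285) + 3393071*(1/4655886)) = 8385/(-25205/76857 + 3393071/4655886) = 8385/(15936627913/39759714478) = 8385*(39759714478/15936627913) = 333385205898030/15936627913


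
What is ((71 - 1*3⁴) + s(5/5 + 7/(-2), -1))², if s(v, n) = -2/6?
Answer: 961/9 ≈ 106.78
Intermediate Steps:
s(v, n) = -⅓ (s(v, n) = -2*⅙ = -⅓)
((71 - 1*3⁴) + s(5/5 + 7/(-2), -1))² = ((71 - 1*3⁴) - ⅓)² = ((71 - 1*81) - ⅓)² = ((71 - 81) - ⅓)² = (-10 - ⅓)² = (-31/3)² = 961/9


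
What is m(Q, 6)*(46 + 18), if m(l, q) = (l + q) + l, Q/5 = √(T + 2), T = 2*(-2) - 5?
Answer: 384 + 640*I*√7 ≈ 384.0 + 1693.3*I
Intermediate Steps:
T = -9 (T = -4 - 5 = -9)
Q = 5*I*√7 (Q = 5*√(-9 + 2) = 5*√(-7) = 5*(I*√7) = 5*I*√7 ≈ 13.229*I)
m(l, q) = q + 2*l
m(Q, 6)*(46 + 18) = (6 + 2*(5*I*√7))*(46 + 18) = (6 + 10*I*√7)*64 = 384 + 640*I*√7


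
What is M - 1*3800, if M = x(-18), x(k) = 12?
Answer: -3788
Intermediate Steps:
M = 12
M - 1*3800 = 12 - 1*3800 = 12 - 3800 = -3788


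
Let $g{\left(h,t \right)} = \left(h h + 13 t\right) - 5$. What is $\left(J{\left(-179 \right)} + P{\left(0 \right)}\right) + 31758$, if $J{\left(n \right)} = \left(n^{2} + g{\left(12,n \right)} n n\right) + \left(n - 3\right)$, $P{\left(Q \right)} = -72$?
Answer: $-70042163$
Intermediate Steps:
$g{\left(h,t \right)} = -5 + h^{2} + 13 t$ ($g{\left(h,t \right)} = \left(h^{2} + 13 t\right) - 5 = -5 + h^{2} + 13 t$)
$J{\left(n \right)} = -3 + n + n^{2} + n^{2} \left(139 + 13 n\right)$ ($J{\left(n \right)} = \left(n^{2} + \left(-5 + 12^{2} + 13 n\right) n n\right) + \left(n - 3\right) = \left(n^{2} + \left(-5 + 144 + 13 n\right) n n\right) + \left(-3 + n\right) = \left(n^{2} + \left(139 + 13 n\right) n n\right) + \left(-3 + n\right) = \left(n^{2} + n \left(139 + 13 n\right) n\right) + \left(-3 + n\right) = \left(n^{2} + n^{2} \left(139 + 13 n\right)\right) + \left(-3 + n\right) = -3 + n + n^{2} + n^{2} \left(139 + 13 n\right)$)
$\left(J{\left(-179 \right)} + P{\left(0 \right)}\right) + 31758 = \left(\left(-3 - 179 + 13 \left(-179\right)^{3} + 140 \left(-179\right)^{2}\right) - 72\right) + 31758 = \left(\left(-3 - 179 + 13 \left(-5735339\right) + 140 \cdot 32041\right) - 72\right) + 31758 = \left(\left(-3 - 179 - 74559407 + 4485740\right) - 72\right) + 31758 = \left(-70073849 - 72\right) + 31758 = -70073921 + 31758 = -70042163$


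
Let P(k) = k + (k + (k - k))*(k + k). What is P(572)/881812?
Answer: 163735/220453 ≈ 0.74272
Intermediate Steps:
P(k) = k + 2*k**2 (P(k) = k + (k + 0)*(2*k) = k + k*(2*k) = k + 2*k**2)
P(572)/881812 = (572*(1 + 2*572))/881812 = (572*(1 + 1144))*(1/881812) = (572*1145)*(1/881812) = 654940*(1/881812) = 163735/220453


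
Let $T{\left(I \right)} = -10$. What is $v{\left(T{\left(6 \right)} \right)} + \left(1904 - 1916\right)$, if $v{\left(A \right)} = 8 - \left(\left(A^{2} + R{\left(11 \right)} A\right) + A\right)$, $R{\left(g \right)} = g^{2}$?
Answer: $1116$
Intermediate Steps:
$v{\left(A \right)} = 8 - A^{2} - 122 A$ ($v{\left(A \right)} = 8 - \left(\left(A^{2} + 11^{2} A\right) + A\right) = 8 - \left(\left(A^{2} + 121 A\right) + A\right) = 8 - \left(A^{2} + 122 A\right) = 8 - A^{2} - 122 A$)
$v{\left(T{\left(6 \right)} \right)} + \left(1904 - 1916\right) = \left(8 - \left(-10\right)^{2} - -1220\right) + \left(1904 - 1916\right) = \left(8 - 100 + 1220\right) - 12 = 1128 - 12 = 1116$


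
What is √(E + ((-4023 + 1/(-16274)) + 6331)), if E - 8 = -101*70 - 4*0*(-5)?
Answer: I*√1259063999578/16274 ≈ 68.949*I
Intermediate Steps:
E = -7062 (E = 8 + (-101*70 - 4*0*(-5)) = 8 + (-7070 + 0*(-5)) = 8 + (-7070 + 0) = 8 - 7070 = -7062)
√(E + ((-4023 + 1/(-16274)) + 6331)) = √(-7062 + ((-4023 + 1/(-16274)) + 6331)) = √(-7062 + ((-4023 - 1/16274) + 6331)) = √(-7062 + (-65470303/16274 + 6331)) = √(-7062 + 37560391/16274) = √(-77366597/16274) = I*√1259063999578/16274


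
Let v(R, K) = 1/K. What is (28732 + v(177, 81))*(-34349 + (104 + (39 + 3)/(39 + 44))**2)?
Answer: -375606436946605/558009 ≈ -6.7312e+8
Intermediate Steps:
(28732 + v(177, 81))*(-34349 + (104 + (39 + 3)/(39 + 44))**2) = (28732 + 1/81)*(-34349 + (104 + (39 + 3)/(39 + 44))**2) = (28732 + 1/81)*(-34349 + (104 + 42/83)**2) = 2327293*(-34349 + (104 + 42*(1/83))**2)/81 = 2327293*(-34349 + (104 + 42/83)**2)/81 = 2327293*(-34349 + (8674/83)**2)/81 = 2327293*(-34349 + 75238276/6889)/81 = (2327293/81)*(-161391985/6889) = -375606436946605/558009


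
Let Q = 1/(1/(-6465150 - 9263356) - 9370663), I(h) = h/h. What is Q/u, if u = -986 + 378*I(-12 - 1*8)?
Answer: 7864253/44805504882721616 ≈ 1.7552e-10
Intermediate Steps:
I(h) = 1
Q = -15728506/147386529219479 (Q = 1/(1/(-15728506) - 9370663) = 1/(-1/15728506 - 9370663) = 1/(-147386529219479/15728506) = -15728506/147386529219479 ≈ -1.0672e-7)
u = -608 (u = -986 + 378*1 = -986 + 378 = -608)
Q/u = -15728506/147386529219479/(-608) = -15728506/147386529219479*(-1/608) = 7864253/44805504882721616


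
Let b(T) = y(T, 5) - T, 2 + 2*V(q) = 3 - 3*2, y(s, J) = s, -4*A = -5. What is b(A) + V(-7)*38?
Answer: -95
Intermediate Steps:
A = 5/4 (A = -¼*(-5) = 5/4 ≈ 1.2500)
V(q) = -5/2 (V(q) = -1 + (3 - 3*2)/2 = -1 + (3 - 6)/2 = -1 + (½)*(-3) = -1 - 3/2 = -5/2)
b(T) = 0 (b(T) = T - T = 0)
b(A) + V(-7)*38 = 0 - 5/2*38 = 0 - 95 = -95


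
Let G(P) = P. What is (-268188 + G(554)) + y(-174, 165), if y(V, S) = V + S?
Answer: -267643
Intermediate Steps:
y(V, S) = S + V
(-268188 + G(554)) + y(-174, 165) = (-268188 + 554) + (165 - 174) = -267634 - 9 = -267643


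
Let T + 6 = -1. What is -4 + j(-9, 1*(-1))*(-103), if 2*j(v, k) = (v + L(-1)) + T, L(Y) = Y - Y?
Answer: 820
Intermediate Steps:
T = -7 (T = -6 - 1 = -7)
L(Y) = 0
j(v, k) = -7/2 + v/2 (j(v, k) = ((v + 0) - 7)/2 = (v - 7)/2 = (-7 + v)/2 = -7/2 + v/2)
-4 + j(-9, 1*(-1))*(-103) = -4 + (-7/2 + (½)*(-9))*(-103) = -4 + (-7/2 - 9/2)*(-103) = -4 - 8*(-103) = -4 + 824 = 820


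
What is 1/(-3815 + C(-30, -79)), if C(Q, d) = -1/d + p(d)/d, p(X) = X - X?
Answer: -79/301384 ≈ -0.00026212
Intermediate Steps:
p(X) = 0
C(Q, d) = -1/d (C(Q, d) = -1/d + 0/d = -1/d + 0 = -1/d)
1/(-3815 + C(-30, -79)) = 1/(-3815 - 1/(-79)) = 1/(-3815 - 1*(-1/79)) = 1/(-3815 + 1/79) = 1/(-301384/79) = -79/301384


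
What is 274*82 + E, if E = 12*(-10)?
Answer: 22348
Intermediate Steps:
E = -120
274*82 + E = 274*82 - 120 = 22468 - 120 = 22348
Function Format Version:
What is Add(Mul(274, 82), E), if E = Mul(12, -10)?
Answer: 22348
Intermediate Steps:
E = -120
Add(Mul(274, 82), E) = Add(Mul(274, 82), -120) = Add(22468, -120) = 22348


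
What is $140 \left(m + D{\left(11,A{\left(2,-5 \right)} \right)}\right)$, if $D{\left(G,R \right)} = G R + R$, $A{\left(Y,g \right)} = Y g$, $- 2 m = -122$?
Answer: $-8260$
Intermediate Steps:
$m = 61$ ($m = \left(- \frac{1}{2}\right) \left(-122\right) = 61$)
$D{\left(G,R \right)} = R + G R$
$140 \left(m + D{\left(11,A{\left(2,-5 \right)} \right)}\right) = 140 \left(61 + 2 \left(-5\right) \left(1 + 11\right)\right) = 140 \left(61 - 120\right) = 140 \left(-59\right) = -8260$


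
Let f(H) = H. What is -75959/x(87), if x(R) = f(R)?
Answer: -75959/87 ≈ -873.09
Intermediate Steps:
x(R) = R
-75959/x(87) = -75959/87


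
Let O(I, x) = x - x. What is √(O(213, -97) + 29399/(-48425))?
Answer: I*√56945863/9685 ≈ 0.77917*I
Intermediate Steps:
O(I, x) = 0
√(O(213, -97) + 29399/(-48425)) = √(0 + 29399/(-48425)) = √(0 + 29399*(-1/48425)) = √(0 - 29399/48425) = √(-29399/48425) = I*√56945863/9685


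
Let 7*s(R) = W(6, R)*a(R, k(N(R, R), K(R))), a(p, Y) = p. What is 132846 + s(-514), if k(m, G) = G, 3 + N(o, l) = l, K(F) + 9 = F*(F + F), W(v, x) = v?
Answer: 926838/7 ≈ 1.3241e+5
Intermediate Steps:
K(F) = -9 + 2*F**2 (K(F) = -9 + F*(F + F) = -9 + F*(2*F) = -9 + 2*F**2)
N(o, l) = -3 + l
s(R) = 6*R/7 (s(R) = (6*R)/7 = 6*R/7)
132846 + s(-514) = 132846 + (6/7)*(-514) = 132846 - 3084/7 = 926838/7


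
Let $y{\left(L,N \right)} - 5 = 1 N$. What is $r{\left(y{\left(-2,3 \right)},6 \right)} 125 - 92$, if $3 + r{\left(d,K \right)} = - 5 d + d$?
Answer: $-4467$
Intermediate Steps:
$y{\left(L,N \right)} = 5 + N$ ($y{\left(L,N \right)} = 5 + 1 N = 5 + N$)
$r{\left(d,K \right)} = -3 - 4 d$ ($r{\left(d,K \right)} = -3 + \left(- 5 d + d\right) = -3 - 4 d$)
$r{\left(y{\left(-2,3 \right)},6 \right)} 125 - 92 = \left(-3 - 4 \left(5 + 3\right)\right) 125 - 92 = \left(-3 - 32\right) 125 - 92 = \left(-35\right) 125 - 92 = -4375 - 92 = -4467$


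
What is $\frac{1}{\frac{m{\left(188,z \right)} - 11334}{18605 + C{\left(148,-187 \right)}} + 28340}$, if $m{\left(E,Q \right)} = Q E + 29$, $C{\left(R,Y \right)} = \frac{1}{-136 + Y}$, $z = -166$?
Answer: $\frac{2003138}{56764353687} \approx 3.5289 \cdot 10^{-5}$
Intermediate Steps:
$m{\left(E,Q \right)} = 29 + E Q$ ($m{\left(E,Q \right)} = E Q + 29 = 29 + E Q$)
$\frac{1}{\frac{m{\left(188,z \right)} - 11334}{18605 + C{\left(148,-187 \right)}} + 28340} = \frac{1}{\frac{\left(29 + 188 \left(-166\right)\right) - 11334}{18605 + \frac{1}{-136 - 187}} + 28340} = \frac{1}{\frac{\left(29 - 31208\right) - 11334}{18605 + \frac{1}{-323}} + 28340} = \frac{1}{\frac{-31179 - 11334}{18605 - \frac{1}{323}} + 28340} = \frac{1}{- \frac{42513}{\frac{6009414}{323}} + 28340} = \frac{1}{\left(-42513\right) \frac{323}{6009414} + 28340} = \frac{1}{- \frac{4577233}{2003138} + 28340} = \frac{1}{\frac{56764353687}{2003138}} = \frac{2003138}{56764353687}$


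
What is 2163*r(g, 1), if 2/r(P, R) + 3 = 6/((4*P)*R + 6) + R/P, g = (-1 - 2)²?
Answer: -272538/173 ≈ -1575.4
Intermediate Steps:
g = 9 (g = (-3)² = 9)
r(P, R) = 2/(-3 + 6/(6 + 4*P*R) + R/P) (r(P, R) = 2/(-3 + (6/((4*P)*R + 6) + R/P)) = 2/(-3 + (6/(4*P*R + 6) + R/P)) = 2/(-3 + (6/(6 + 4*P*R) + R/P)) = 2/(-3 + 6/(6 + 4*P*R) + R/P))
2163*r(g, 1) = 2163*(-2*9*(3 + 2*9*1)/(-3*1 + 6*9 - 2*9*1² + 6*1*9²)) = 2163*(-2*9*(3 + 18)/(-3 + 54 - 2*9*1 + 6*1*81)) = 2163*(-2*9*21/(-3 + 54 - 18 + 486)) = 2163*(-2*9*21/519) = 2163*(-2*9*1/519*21) = 2163*(-126/173) = -272538/173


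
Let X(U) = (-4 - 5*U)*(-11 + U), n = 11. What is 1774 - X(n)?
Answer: 1774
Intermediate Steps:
X(U) = (-11 + U)*(-4 - 5*U)
1774 - X(n) = 1774 - (44 - 5*11² + 51*11) = 1774 - (44 - 5*121 + 561) = 1774 - (44 - 605 + 561) = 1774 - 1*0 = 1774 + 0 = 1774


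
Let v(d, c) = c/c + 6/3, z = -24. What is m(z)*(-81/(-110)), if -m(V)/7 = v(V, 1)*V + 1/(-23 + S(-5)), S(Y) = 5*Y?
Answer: 653373/1760 ≈ 371.23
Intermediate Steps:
v(d, c) = 3 (v(d, c) = 1 + 6*(1/3) = 1 + 2 = 3)
m(V) = 7/48 - 21*V (m(V) = -7*(3*V + 1/(-23 + 5*(-5))) = -7*(3*V + 1/(-23 - 25)) = -7*(3*V + 1/(-48)) = -7*(3*V - 1/48) = -7*(-1/48 + 3*V) = 7/48 - 21*V)
m(z)*(-81/(-110)) = (7/48 - 21*(-24))*(-81/(-110)) = (7/48 + 504)*(-81*(-1/110)) = (24199/48)*(81/110) = 653373/1760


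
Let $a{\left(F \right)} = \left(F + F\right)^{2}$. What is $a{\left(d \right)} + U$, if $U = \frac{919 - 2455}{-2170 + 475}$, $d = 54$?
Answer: $\frac{6590672}{565} \approx 11665.0$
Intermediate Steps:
$a{\left(F \right)} = 4 F^{2}$ ($a{\left(F \right)} = \left(2 F\right)^{2} = 4 F^{2}$)
$U = \frac{512}{565}$ ($U = - \frac{1536}{-1695} = \left(-1536\right) \left(- \frac{1}{1695}\right) = \frac{512}{565} \approx 0.90619$)
$a{\left(d \right)} + U = 4 \cdot 54^{2} + \frac{512}{565} = 4 \cdot 2916 + \frac{512}{565} = 11664 + \frac{512}{565} = \frac{6590672}{565}$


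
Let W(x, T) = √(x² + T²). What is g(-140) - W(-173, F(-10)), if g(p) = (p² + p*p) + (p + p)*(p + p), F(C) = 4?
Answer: 117600 - √29945 ≈ 1.1743e+5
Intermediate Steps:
g(p) = 6*p² (g(p) = (p² + p²) + (2*p)*(2*p) = 2*p² + 4*p² = 6*p²)
W(x, T) = √(T² + x²)
g(-140) - W(-173, F(-10)) = 6*(-140)² - √(4² + (-173)²) = 6*19600 - √(16 + 29929) = 117600 - √29945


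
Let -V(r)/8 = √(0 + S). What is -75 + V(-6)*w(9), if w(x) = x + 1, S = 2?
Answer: -75 - 80*√2 ≈ -188.14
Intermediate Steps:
w(x) = 1 + x
V(r) = -8*√2 (V(r) = -8*√(0 + 2) = -8*√2)
-75 + V(-6)*w(9) = -75 + (-8*√2)*(1 + 9) = -75 - 8*√2*10 = -75 - 80*√2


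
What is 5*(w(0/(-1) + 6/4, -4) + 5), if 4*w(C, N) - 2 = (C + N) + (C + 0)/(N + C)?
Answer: 189/8 ≈ 23.625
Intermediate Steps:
w(C, N) = ½ + C/4 + N/4 + C/(4*(C + N)) (w(C, N) = ½ + ((C + N) + (C + 0)/(N + C))/4 = ½ + ((C + N) + C/(C + N))/4 = ½ + (C + N + C/(C + N))/4 = ½ + (C/4 + N/4 + C/(4*(C + N))) = ½ + C/4 + N/4 + C/(4*(C + N)))
5*(w(0/(-1) + 6/4, -4) + 5) = 5*(((0/(-1) + 6/4)² + (-4)² + 2*(-4) + 3*(0/(-1) + 6/4) + 2*(0/(-1) + 6/4)*(-4))/(4*((0/(-1) + 6/4) - 4)) + 5) = 5*(((0*(-1) + 6*(¼))² + 16 - 8 + 3*(0*(-1) + 6*(¼)) + 2*(0*(-1) + 6*(¼))*(-4))/(4*((0*(-1) + 6*(¼)) - 4)) + 5) = 5*(((0 + 3/2)² + 16 - 8 + 3*(0 + 3/2) + 2*(0 + 3/2)*(-4))/(4*((0 + 3/2) - 4)) + 5) = 5*(((3/2)² + 16 - 8 + 3*(3/2) + 2*(3/2)*(-4))/(4*(3/2 - 4)) + 5) = 5*((9/4 + 16 - 8 + 9/2 - 12)/(4*(-5/2)) + 5) = 5*((¼)*(-⅖)*(11/4) + 5) = 5*(-11/40 + 5) = 5*(189/40) = 189/8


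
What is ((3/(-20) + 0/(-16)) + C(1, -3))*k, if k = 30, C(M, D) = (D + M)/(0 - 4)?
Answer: 21/2 ≈ 10.500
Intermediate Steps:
C(M, D) = -D/4 - M/4 (C(M, D) = (D + M)/(-4) = (D + M)*(-¼) = -D/4 - M/4)
((3/(-20) + 0/(-16)) + C(1, -3))*k = ((3/(-20) + 0/(-16)) + (-¼*(-3) - ¼*1))*30 = ((3*(-1/20) + 0*(-1/16)) + (¾ - ¼))*30 = ((-3/20 + 0) + ½)*30 = (-3/20 + ½)*30 = (7/20)*30 = 21/2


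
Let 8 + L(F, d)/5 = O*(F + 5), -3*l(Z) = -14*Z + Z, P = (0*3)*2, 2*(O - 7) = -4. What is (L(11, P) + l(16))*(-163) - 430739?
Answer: -1502161/3 ≈ -5.0072e+5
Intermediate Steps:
O = 5 (O = 7 + (½)*(-4) = 7 - 2 = 5)
P = 0 (P = 0*2 = 0)
l(Z) = 13*Z/3 (l(Z) = -(-14*Z + Z)/3 = -(-13)*Z/3 = 13*Z/3)
L(F, d) = 85 + 25*F (L(F, d) = -40 + 5*(5*(F + 5)) = -40 + 5*(5*(5 + F)) = -40 + 5*(25 + 5*F) = -40 + (125 + 25*F) = 85 + 25*F)
(L(11, P) + l(16))*(-163) - 430739 = ((85 + 25*11) + (13/3)*16)*(-163) - 430739 = ((85 + 275) + 208/3)*(-163) - 430739 = (360 + 208/3)*(-163) - 430739 = (1288/3)*(-163) - 430739 = -209944/3 - 430739 = -1502161/3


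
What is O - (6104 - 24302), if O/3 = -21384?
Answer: -45954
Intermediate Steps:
O = -64152 (O = 3*(-21384) = -64152)
O - (6104 - 24302) = -64152 - (6104 - 24302) = -64152 - 1*(-18198) = -64152 + 18198 = -45954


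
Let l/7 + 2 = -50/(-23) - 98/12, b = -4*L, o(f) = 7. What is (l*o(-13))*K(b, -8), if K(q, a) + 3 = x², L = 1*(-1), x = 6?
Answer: -594517/46 ≈ -12924.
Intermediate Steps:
L = -1
b = 4 (b = -4*(-1) = 4)
K(q, a) = 33 (K(q, a) = -3 + 6² = -3 + 36 = 33)
l = -7721/138 (l = -14 + 7*(-50/(-23) - 98/12) = -14 + 7*(-50*(-1/23) - 98*1/12) = -14 + 7*(50/23 - 49/6) = -14 + 7*(-827/138) = -14 - 5789/138 = -7721/138 ≈ -55.949)
(l*o(-13))*K(b, -8) = -7721/138*7*33 = -54047/138*33 = -594517/46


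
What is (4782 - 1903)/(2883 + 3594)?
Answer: 2879/6477 ≈ 0.44450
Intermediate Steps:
(4782 - 1903)/(2883 + 3594) = 2879/6477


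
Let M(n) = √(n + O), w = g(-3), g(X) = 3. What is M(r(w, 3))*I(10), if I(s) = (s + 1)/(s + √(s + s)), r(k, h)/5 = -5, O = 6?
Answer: -11*I*√95/40 + 11*I*√19/8 ≈ 3.3131*I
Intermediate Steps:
w = 3
r(k, h) = -25 (r(k, h) = 5*(-5) = -25)
M(n) = √(6 + n) (M(n) = √(n + 6) = √(6 + n))
I(s) = (1 + s)/(s + √2*√s) (I(s) = (1 + s)/(s + √(2*s)) = (1 + s)/(s + √2*√s))
M(r(w, 3))*I(10) = √(6 - 25)*((1 + 10)/(10 + √2*√10)) = √(-19)*(11/(10 + 2*√5)) = (I*√19)*(11/(10 + 2*√5)) = 11*I*√19/(10 + 2*√5)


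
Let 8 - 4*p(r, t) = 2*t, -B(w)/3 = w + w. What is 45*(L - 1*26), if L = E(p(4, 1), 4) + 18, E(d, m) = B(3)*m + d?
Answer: -7065/2 ≈ -3532.5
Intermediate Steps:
B(w) = -6*w (B(w) = -3*(w + w) = -6*w)
p(r, t) = 2 - t/2
E(d, m) = d - 18*m (E(d, m) = (-6*3)*m + d = -18*m + d = d - 18*m)
L = -105/2 (L = ((2 - ½*1) - 18*4) + 18 = ((2 - ½) - 72) + 18 = (3/2 - 72) + 18 = -141/2 + 18 = -105/2 ≈ -52.500)
45*(L - 1*26) = 45*(-105/2 - 1*26) = 45*(-105/2 - 26) = 45*(-157/2) = -7065/2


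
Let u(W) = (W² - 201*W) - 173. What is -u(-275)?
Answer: -130727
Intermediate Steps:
u(W) = -173 + W² - 201*W
-u(-275) = -(-173 + (-275)² - 201*(-275)) = -(-173 + 75625 + 55275) = -1*130727 = -130727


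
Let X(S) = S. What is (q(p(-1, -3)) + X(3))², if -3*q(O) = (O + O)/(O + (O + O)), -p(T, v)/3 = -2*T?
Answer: 625/81 ≈ 7.7160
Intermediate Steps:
p(T, v) = 6*T (p(T, v) = -(-6)*T = 6*T)
q(O) = -2/9 (q(O) = -(O + O)/(3*(O + (O + O))) = -2*O/(3*(O + 2*O)) = -2*O/(3*(3*O)) = -2*O*1/(3*O)/3 = -⅓*⅔ = -2/9)
(q(p(-1, -3)) + X(3))² = (-2/9 + 3)² = (25/9)² = 625/81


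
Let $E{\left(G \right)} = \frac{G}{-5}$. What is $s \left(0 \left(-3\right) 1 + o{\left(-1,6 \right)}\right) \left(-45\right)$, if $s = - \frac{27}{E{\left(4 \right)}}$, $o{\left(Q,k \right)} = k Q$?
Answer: $\frac{18225}{2} \approx 9112.5$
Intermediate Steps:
$o{\left(Q,k \right)} = Q k$
$E{\left(G \right)} = - \frac{G}{5}$ ($E{\left(G \right)} = G \left(- \frac{1}{5}\right) = - \frac{G}{5}$)
$s = \frac{135}{4}$ ($s = - \frac{27}{\left(- \frac{1}{5}\right) 4} = - \frac{27}{- \frac{4}{5}} = \left(-27\right) \left(- \frac{5}{4}\right) = \frac{135}{4} \approx 33.75$)
$s \left(0 \left(-3\right) 1 + o{\left(-1,6 \right)}\right) \left(-45\right) = \frac{135 \left(0 \left(-3\right) 1 - 6\right)}{4} \left(-45\right) = \frac{135 \left(0 \cdot 1 - 6\right)}{4} \left(-45\right) = \frac{135 \left(0 - 6\right)}{4} \left(-45\right) = \frac{135}{4} \left(-6\right) \left(-45\right) = \left(- \frac{405}{2}\right) \left(-45\right) = \frac{18225}{2}$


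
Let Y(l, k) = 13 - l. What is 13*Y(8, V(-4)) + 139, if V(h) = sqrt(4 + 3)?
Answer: 204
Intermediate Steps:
V(h) = sqrt(7)
13*Y(8, V(-4)) + 139 = 13*(13 - 1*8) + 139 = 13*(13 - 8) + 139 = 13*5 + 139 = 65 + 139 = 204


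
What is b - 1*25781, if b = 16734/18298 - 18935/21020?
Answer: -991598503671/38462396 ≈ -25781.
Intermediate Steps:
b = 527605/38462396 (b = 16734*(1/18298) - 18935*1/21020 = 8367/9149 - 3787/4204 = 527605/38462396 ≈ 0.013717)
b - 1*25781 = 527605/38462396 - 1*25781 = 527605/38462396 - 25781 = -991598503671/38462396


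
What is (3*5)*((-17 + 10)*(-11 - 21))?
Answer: 3360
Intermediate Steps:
(3*5)*((-17 + 10)*(-11 - 21)) = 15*(-7*(-32)) = 15*224 = 3360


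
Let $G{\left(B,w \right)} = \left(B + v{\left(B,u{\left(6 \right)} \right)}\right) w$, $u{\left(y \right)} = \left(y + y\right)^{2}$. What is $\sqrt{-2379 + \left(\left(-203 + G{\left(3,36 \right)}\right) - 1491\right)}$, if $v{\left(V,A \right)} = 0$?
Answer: $i \sqrt{3965} \approx 62.968 i$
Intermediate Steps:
$u{\left(y \right)} = 4 y^{2}$ ($u{\left(y \right)} = \left(2 y\right)^{2} = 4 y^{2}$)
$G{\left(B,w \right)} = B w$ ($G{\left(B,w \right)} = \left(B + 0\right) w = B w$)
$\sqrt{-2379 + \left(\left(-203 + G{\left(3,36 \right)}\right) - 1491\right)} = \sqrt{-2379 + \left(\left(-203 + 3 \cdot 36\right) - 1491\right)} = \sqrt{-2379 + \left(\left(-203 + 108\right) - 1491\right)} = \sqrt{-2379 - 1586} = \sqrt{-3965} = i \sqrt{3965}$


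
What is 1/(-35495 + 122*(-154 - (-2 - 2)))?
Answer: -1/53795 ≈ -1.8589e-5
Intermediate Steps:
1/(-35495 + 122*(-154 - (-2 - 2))) = 1/(-35495 + 122*(-154 - 1*(-4))) = 1/(-35495 + 122*(-154 + 4)) = 1/(-35495 + 122*(-150)) = 1/(-35495 - 18300) = 1/(-53795) = -1/53795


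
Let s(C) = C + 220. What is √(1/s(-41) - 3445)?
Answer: I*√110381066/179 ≈ 58.694*I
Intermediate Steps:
s(C) = 220 + C
√(1/s(-41) - 3445) = √(1/(220 - 41) - 3445) = √(1/179 - 3445) = √(-616654/179) = I*√110381066/179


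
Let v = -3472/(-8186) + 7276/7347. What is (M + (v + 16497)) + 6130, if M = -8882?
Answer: 413372154955/30071271 ≈ 13746.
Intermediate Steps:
v = 42535060/30071271 (v = -3472*(-1/8186) + 7276*(1/7347) = 1736/4093 + 7276/7347 = 42535060/30071271 ≈ 1.4145)
(M + (v + 16497)) + 6130 = (-8882 + (42535060/30071271 + 16497)) + 6130 = (-8882 + 496128292747/30071271) + 6130 = 229035263725/30071271 + 6130 = 413372154955/30071271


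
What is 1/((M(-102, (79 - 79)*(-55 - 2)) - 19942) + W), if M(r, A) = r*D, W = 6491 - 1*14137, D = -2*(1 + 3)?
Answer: -1/26772 ≈ -3.7352e-5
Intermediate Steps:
D = -8 (D = -2*4 = -8)
W = -7646 (W = 6491 - 14137 = -7646)
M(r, A) = -8*r (M(r, A) = r*(-8) = -8*r)
1/((M(-102, (79 - 79)*(-55 - 2)) - 19942) + W) = 1/((-8*(-102) - 19942) - 7646) = 1/((816 - 19942) - 7646) = 1/(-19126 - 7646) = 1/(-26772) = -1/26772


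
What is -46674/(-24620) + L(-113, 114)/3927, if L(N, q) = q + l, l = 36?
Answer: 31163633/16113790 ≈ 1.9340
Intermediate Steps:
L(N, q) = 36 + q (L(N, q) = q + 36 = 36 + q)
-46674/(-24620) + L(-113, 114)/3927 = -46674/(-24620) + (36 + 114)/3927 = -46674*(-1/24620) + 150*(1/3927) = 23337/12310 + 50/1309 = 31163633/16113790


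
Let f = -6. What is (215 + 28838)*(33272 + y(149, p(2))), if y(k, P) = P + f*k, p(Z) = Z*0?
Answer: 940678034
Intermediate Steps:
p(Z) = 0
y(k, P) = P - 6*k
(215 + 28838)*(33272 + y(149, p(2))) = (215 + 28838)*(33272 + (0 - 6*149)) = 29053*(33272 + (0 - 894)) = 29053*(33272 - 894) = 29053*32378 = 940678034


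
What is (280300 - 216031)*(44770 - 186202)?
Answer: -9089693208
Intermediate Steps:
(280300 - 216031)*(44770 - 186202) = 64269*(-141432) = -9089693208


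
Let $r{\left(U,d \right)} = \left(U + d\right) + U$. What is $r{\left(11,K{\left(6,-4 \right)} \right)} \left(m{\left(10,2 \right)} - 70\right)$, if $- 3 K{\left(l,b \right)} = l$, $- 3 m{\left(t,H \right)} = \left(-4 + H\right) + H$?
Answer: $-1400$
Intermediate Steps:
$m{\left(t,H \right)} = \frac{4}{3} - \frac{2 H}{3}$ ($m{\left(t,H \right)} = - \frac{\left(-4 + H\right) + H}{3} = - \frac{-4 + 2 H}{3} = \frac{4}{3} - \frac{2 H}{3}$)
$K{\left(l,b \right)} = - \frac{l}{3}$
$r{\left(U,d \right)} = d + 2 U$
$r{\left(11,K{\left(6,-4 \right)} \right)} \left(m{\left(10,2 \right)} - 70\right) = \left(\left(- \frac{1}{3}\right) 6 + 2 \cdot 11\right) \left(\left(\frac{4}{3} - \frac{4}{3}\right) - 70\right) = \left(-2 + 22\right) \left(\left(\frac{4}{3} - \frac{4}{3}\right) - 70\right) = 20 \left(0 - 70\right) = 20 \left(-70\right) = -1400$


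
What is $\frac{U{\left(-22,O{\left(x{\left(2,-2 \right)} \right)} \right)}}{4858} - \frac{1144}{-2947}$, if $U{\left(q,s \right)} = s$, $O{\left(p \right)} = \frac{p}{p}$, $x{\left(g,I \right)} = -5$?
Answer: $\frac{794357}{2045218} \approx 0.3884$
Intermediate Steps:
$O{\left(p \right)} = 1$
$\frac{U{\left(-22,O{\left(x{\left(2,-2 \right)} \right)} \right)}}{4858} - \frac{1144}{-2947} = 1 \cdot \frac{1}{4858} - \frac{1144}{-2947} = 1 \cdot \frac{1}{4858} - - \frac{1144}{2947} = \frac{1}{4858} + \frac{1144}{2947} = \frac{794357}{2045218}$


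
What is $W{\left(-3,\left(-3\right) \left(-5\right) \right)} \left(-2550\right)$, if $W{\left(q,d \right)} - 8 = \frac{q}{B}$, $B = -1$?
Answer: $-28050$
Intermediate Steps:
$W{\left(q,d \right)} = 8 - q$ ($W{\left(q,d \right)} = 8 + \frac{q}{-1} = 8 + q \left(-1\right) = 8 - q$)
$W{\left(-3,\left(-3\right) \left(-5\right) \right)} \left(-2550\right) = \left(8 - -3\right) \left(-2550\right) = \left(8 + 3\right) \left(-2550\right) = 11 \left(-2550\right) = -28050$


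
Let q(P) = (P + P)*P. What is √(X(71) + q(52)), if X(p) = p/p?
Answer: 3*√601 ≈ 73.546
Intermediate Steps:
X(p) = 1
q(P) = 2*P² (q(P) = (2*P)*P = 2*P²)
√(X(71) + q(52)) = √(1 + 2*52²) = √(1 + 2*2704) = √(1 + 5408) = √5409 = 3*√601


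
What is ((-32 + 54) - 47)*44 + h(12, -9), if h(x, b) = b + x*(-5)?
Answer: -1169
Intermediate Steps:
h(x, b) = b - 5*x
((-32 + 54) - 47)*44 + h(12, -9) = ((-32 + 54) - 47)*44 + (-9 - 5*12) = (22 - 47)*44 + (-9 - 60) = -25*44 - 69 = -1100 - 69 = -1169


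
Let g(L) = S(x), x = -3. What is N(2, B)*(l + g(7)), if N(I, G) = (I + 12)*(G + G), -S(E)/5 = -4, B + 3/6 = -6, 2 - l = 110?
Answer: 16016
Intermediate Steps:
l = -108 (l = 2 - 1*110 = 2 - 110 = -108)
B = -13/2 (B = -½ - 6 = -13/2 ≈ -6.5000)
S(E) = 20 (S(E) = -5*(-4) = 20)
N(I, G) = 2*G*(12 + I) (N(I, G) = (12 + I)*(2*G) = 2*G*(12 + I))
g(L) = 20
N(2, B)*(l + g(7)) = (2*(-13/2)*(12 + 2))*(-108 + 20) = (2*(-13/2)*14)*(-88) = -182*(-88) = 16016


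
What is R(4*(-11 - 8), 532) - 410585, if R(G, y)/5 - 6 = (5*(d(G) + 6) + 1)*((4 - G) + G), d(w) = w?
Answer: -417535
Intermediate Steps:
R(G, y) = 650 + 100*G (R(G, y) = 30 + 5*((5*(G + 6) + 1)*((4 - G) + G)) = 30 + 5*((5*(6 + G) + 1)*4) = 30 + 5*(((30 + 5*G) + 1)*4) = 30 + 5*((31 + 5*G)*4) = 30 + 5*(124 + 20*G) = 30 + (620 + 100*G) = 650 + 100*G)
R(4*(-11 - 8), 532) - 410585 = (650 + 100*(4*(-11 - 8))) - 410585 = (650 + 100*(4*(-19))) - 410585 = (650 + 100*(-76)) - 410585 = (650 - 7600) - 410585 = -6950 - 410585 = -417535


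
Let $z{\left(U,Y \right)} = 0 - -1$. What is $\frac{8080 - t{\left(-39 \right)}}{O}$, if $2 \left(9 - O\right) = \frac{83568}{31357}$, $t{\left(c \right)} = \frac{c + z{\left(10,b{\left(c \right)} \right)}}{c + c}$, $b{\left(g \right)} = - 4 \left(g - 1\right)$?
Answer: $\frac{9880622057}{9376731} \approx 1053.7$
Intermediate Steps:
$b{\left(g \right)} = 4 - 4 g$ ($b{\left(g \right)} = - 4 \left(-1 + g\right) = 4 - 4 g$)
$z{\left(U,Y \right)} = 1$ ($z{\left(U,Y \right)} = 0 + 1 = 1$)
$t{\left(c \right)} = \frac{1 + c}{2 c}$ ($t{\left(c \right)} = \frac{c + 1}{c + c} = \frac{1 + c}{2 c}$)
$O = \frac{240429}{31357}$ ($O = 9 - \frac{83568 \cdot \frac{1}{31357}}{2} = 9 - \frac{41784}{31357} = \frac{240429}{31357} \approx 7.6675$)
$\frac{8080 - t{\left(-39 \right)}}{O} = \frac{8080 - \frac{1 - 39}{2 \left(-39\right)}}{\frac{240429}{31357}} = \left(8080 - \frac{1}{2} \left(- \frac{1}{39}\right) \left(-38\right)\right) \frac{31357}{240429} = \left(8080 - \frac{19}{39}\right) \frac{31357}{240429} = \frac{315101}{39} \cdot \frac{31357}{240429} = \frac{9880622057}{9376731}$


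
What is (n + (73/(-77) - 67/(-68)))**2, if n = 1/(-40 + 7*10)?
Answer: 30724849/6168531600 ≈ 0.0049809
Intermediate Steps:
n = 1/30 (n = 1/(-40 + 70) = 1/30 ≈ 0.033333)
(n + (73/(-77) - 67/(-68)))**2 = (1/30 + (73/(-77) - 67/(-68)))**2 = (1/30 + (73*(-1/77) - 67*(-1/68)))**2 = (1/30 + (-73/77 + 67/68))**2 = (1/30 + 195/5236)**2 = (5543/78540)**2 = 30724849/6168531600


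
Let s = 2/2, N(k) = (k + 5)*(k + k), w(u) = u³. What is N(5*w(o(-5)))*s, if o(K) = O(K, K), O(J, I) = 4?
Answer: 208000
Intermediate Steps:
o(K) = 4
N(k) = 2*k*(5 + k) (N(k) = (5 + k)*(2*k) = 2*k*(5 + k))
s = 1 (s = 2*(½) = 1)
N(5*w(o(-5)))*s = (2*(5*4³)*(5 + 5*4³))*1 = (2*(5*64)*(5 + 5*64))*1 = (2*320*(5 + 320))*1 = (2*320*325)*1 = 208000*1 = 208000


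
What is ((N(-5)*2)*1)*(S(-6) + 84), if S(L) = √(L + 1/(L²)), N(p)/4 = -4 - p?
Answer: 672 + 4*I*√215/3 ≈ 672.0 + 19.551*I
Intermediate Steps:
N(p) = -16 - 4*p (N(p) = 4*(-4 - p) = -16 - 4*p)
S(L) = √(L + L⁻²)
((N(-5)*2)*1)*(S(-6) + 84) = (((-16 - 4*(-5))*2)*1)*(√(-6 + (-6)⁻²) + 84) = (((-16 + 20)*2)*1)*(√(-6 + 1/36) + 84) = ((4*2)*1)*(√(-215/36) + 84) = (8*1)*(I*√215/6 + 84) = 8*(84 + I*√215/6) = 672 + 4*I*√215/3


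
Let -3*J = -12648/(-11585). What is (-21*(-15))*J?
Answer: -37944/331 ≈ -114.63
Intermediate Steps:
J = -4216/11585 (J = -(-4216)/(-11585) = -(-4216)*(-1)/11585 = -⅓*12648/11585 = -4216/11585 ≈ -0.36392)
(-21*(-15))*J = -21*(-15)*(-4216/11585) = 315*(-4216/11585) = -37944/331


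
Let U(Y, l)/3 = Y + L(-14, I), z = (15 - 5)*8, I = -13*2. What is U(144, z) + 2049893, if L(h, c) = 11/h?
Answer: 28704517/14 ≈ 2.0503e+6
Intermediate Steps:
I = -26
z = 80 (z = 10*8 = 80)
U(Y, l) = -33/14 + 3*Y (U(Y, l) = 3*(Y + 11/(-14)) = 3*(Y + 11*(-1/14)) = 3*(Y - 11/14) = 3*(-11/14 + Y) = -33/14 + 3*Y)
U(144, z) + 2049893 = (-33/14 + 3*144) + 2049893 = (-33/14 + 432) + 2049893 = 6015/14 + 2049893 = 28704517/14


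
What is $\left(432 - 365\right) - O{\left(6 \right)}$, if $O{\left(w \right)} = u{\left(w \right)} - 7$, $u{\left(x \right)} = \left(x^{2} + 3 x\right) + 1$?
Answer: $19$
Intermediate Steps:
$u{\left(x \right)} = 1 + x^{2} + 3 x$
$O{\left(w \right)} = -6 + w^{2} + 3 w$ ($O{\left(w \right)} = \left(1 + w^{2} + 3 w\right) - 7 = -6 + w^{2} + 3 w$)
$\left(432 - 365\right) - O{\left(6 \right)} = \left(432 - 365\right) - \left(-6 + 6^{2} + 3 \cdot 6\right) = \left(432 - 365\right) - \left(-6 + 36 + 18\right) = 67 - 48 = 19$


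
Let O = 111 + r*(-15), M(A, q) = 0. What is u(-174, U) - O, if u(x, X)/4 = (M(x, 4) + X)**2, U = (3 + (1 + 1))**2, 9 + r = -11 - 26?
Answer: 1699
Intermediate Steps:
r = -46 (r = -9 + (-11 - 26) = -9 - 37 = -46)
U = 25 (U = (3 + 2)**2 = 5**2 = 25)
u(x, X) = 4*X**2 (u(x, X) = 4*(0 + X)**2 = 4*X**2)
O = 801 (O = 111 - 46*(-15) = 111 + 690 = 801)
u(-174, U) - O = 4*25**2 - 1*801 = 4*625 - 801 = 2500 - 801 = 1699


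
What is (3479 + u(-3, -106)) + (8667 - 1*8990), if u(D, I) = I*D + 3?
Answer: 3477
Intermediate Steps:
u(D, I) = 3 + D*I (u(D, I) = D*I + 3 = 3 + D*I)
(3479 + u(-3, -106)) + (8667 - 1*8990) = (3479 + (3 - 3*(-106))) + (8667 - 1*8990) = (3479 + (3 + 318)) + (8667 - 8990) = (3479 + 321) - 323 = 3800 - 323 = 3477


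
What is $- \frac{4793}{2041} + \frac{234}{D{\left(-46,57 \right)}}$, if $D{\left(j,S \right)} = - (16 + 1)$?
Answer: $- \frac{559075}{34697} \approx -16.113$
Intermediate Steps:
$D{\left(j,S \right)} = -17$ ($D{\left(j,S \right)} = \left(-1\right) 17 = -17$)
$- \frac{4793}{2041} + \frac{234}{D{\left(-46,57 \right)}} = - \frac{4793}{2041} + \frac{234}{-17} = \left(-4793\right) \frac{1}{2041} + 234 \left(- \frac{1}{17}\right) = - \frac{4793}{2041} - \frac{234}{17} = - \frac{559075}{34697}$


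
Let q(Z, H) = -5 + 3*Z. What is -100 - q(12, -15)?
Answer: -131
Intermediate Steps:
-100 - q(12, -15) = -100 - (-5 + 3*12) = -100 - (-5 + 36) = -100 - 1*31 = -100 - 31 = -131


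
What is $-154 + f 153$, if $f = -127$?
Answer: $-19585$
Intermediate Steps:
$-154 + f 153 = -154 - 19431 = -19585$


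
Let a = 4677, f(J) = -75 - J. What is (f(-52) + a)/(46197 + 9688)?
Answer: 4654/55885 ≈ 0.083278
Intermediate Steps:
(f(-52) + a)/(46197 + 9688) = ((-75 - 1*(-52)) + 4677)/(46197 + 9688) = ((-75 + 52) + 4677)/55885 = (-23 + 4677)*(1/55885) = 4654*(1/55885) = 4654/55885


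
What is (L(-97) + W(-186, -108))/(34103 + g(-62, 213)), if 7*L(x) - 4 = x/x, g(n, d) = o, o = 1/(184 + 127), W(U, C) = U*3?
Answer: -1213211/74242238 ≈ -0.016341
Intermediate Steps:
W(U, C) = 3*U
o = 1/311 ≈ 0.0032154
g(n, d) = 1/311
L(x) = 5/7 (L(x) = 4/7 + (x/x)/7 = 4/7 + (⅐)*1 = 4/7 + ⅐ = 5/7)
(L(-97) + W(-186, -108))/(34103 + g(-62, 213)) = (5/7 + 3*(-186))/(34103 + 1/311) = (5/7 - 558)/(10606034/311) = -3901/7*311/10606034 = -1213211/74242238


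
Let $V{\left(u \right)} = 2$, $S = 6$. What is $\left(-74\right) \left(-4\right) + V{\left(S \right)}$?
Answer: $298$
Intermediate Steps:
$\left(-74\right) \left(-4\right) + V{\left(S \right)} = \left(-74\right) \left(-4\right) + 2 = 296 + 2 = 298$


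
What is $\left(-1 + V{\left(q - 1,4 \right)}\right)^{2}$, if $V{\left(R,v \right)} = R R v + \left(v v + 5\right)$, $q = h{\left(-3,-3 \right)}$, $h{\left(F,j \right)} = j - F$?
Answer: $576$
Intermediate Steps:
$q = 0$ ($q = -3 - -3 = -3 + 3 = 0$)
$V{\left(R,v \right)} = 5 + v^{2} + v R^{2}$ ($V{\left(R,v \right)} = R^{2} v + \left(v^{2} + 5\right) = v R^{2} + \left(5 + v^{2}\right) = 5 + v^{2} + v R^{2}$)
$\left(-1 + V{\left(q - 1,4 \right)}\right)^{2} = \left(-1 + \left(5 + 4^{2} + 4 \left(0 - 1\right)^{2}\right)\right)^{2} = \left(-1 + \left(5 + 16 + 4 \left(0 - 1\right)^{2}\right)\right)^{2} = \left(-1 + \left(5 + 16 + 4 \left(-1\right)^{2}\right)\right)^{2} = \left(-1 + \left(5 + 16 + 4 \cdot 1\right)\right)^{2} = \left(-1 + \left(5 + 16 + 4\right)\right)^{2} = \left(-1 + 25\right)^{2} = 24^{2} = 576$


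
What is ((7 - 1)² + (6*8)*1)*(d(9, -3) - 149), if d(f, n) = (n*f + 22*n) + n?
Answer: -20580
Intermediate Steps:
d(f, n) = 23*n + f*n (d(f, n) = (f*n + 22*n) + n = (22*n + f*n) + n = 23*n + f*n)
((7 - 1)² + (6*8)*1)*(d(9, -3) - 149) = ((7 - 1)² + (6*8)*1)*(-3*(23 + 9) - 149) = (6² + 48*1)*(-3*32 - 149) = (36 + 48)*(-96 - 149) = 84*(-245) = -20580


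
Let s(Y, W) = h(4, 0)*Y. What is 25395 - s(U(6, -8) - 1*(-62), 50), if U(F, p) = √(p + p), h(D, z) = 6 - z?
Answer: 25023 - 24*I ≈ 25023.0 - 24.0*I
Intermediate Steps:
U(F, p) = √2*√p (U(F, p) = √(2*p) = √2*√p)
s(Y, W) = 6*Y (s(Y, W) = (6 - 1*0)*Y = (6 + 0)*Y = 6*Y)
25395 - s(U(6, -8) - 1*(-62), 50) = 25395 - 6*(√2*√(-8) - 1*(-62)) = 25395 - 6*(√2*(2*I*√2) + 62) = 25395 - 6*(4*I + 62) = 25395 - 6*(62 + 4*I) = 25395 - (372 + 24*I) = 25395 + (-372 - 24*I) = 25023 - 24*I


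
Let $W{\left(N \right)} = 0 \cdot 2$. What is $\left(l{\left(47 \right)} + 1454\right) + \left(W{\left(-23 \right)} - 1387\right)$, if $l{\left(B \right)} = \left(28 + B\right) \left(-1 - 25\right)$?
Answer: $-1883$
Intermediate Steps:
$W{\left(N \right)} = 0$
$l{\left(B \right)} = -728 - 26 B$ ($l{\left(B \right)} = \left(28 + B\right) \left(-26\right) = -728 - 26 B$)
$\left(l{\left(47 \right)} + 1454\right) + \left(W{\left(-23 \right)} - 1387\right) = \left(\left(-728 - 1222\right) + 1454\right) + \left(0 - 1387\right) = \left(-1950 + 1454\right) - 1387 = -496 - 1387 = -1883$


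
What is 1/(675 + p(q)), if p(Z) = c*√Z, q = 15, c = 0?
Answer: 1/675 ≈ 0.0014815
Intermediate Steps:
p(Z) = 0 (p(Z) = 0*√Z = 0)
1/(675 + p(q)) = 1/(675 + 0) = 1/675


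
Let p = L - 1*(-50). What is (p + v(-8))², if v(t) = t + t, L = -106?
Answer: 5184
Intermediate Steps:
p = -56 (p = -106 - 1*(-50) = -106 + 50 = -56)
v(t) = 2*t
(p + v(-8))² = (-56 + 2*(-8))² = (-56 - 16)² = (-72)² = 5184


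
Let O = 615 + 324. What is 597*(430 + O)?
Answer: 817293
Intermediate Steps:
O = 939
597*(430 + O) = 597*(430 + 939) = 597*1369 = 817293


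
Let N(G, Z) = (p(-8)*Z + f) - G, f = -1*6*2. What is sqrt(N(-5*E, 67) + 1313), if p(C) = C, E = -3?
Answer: 5*sqrt(30) ≈ 27.386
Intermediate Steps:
f = -12 (f = -6*2 = -12)
N(G, Z) = -12 - G - 8*Z (N(G, Z) = (-8*Z - 12) - G = (-12 - 8*Z) - G = -12 - G - 8*Z)
sqrt(N(-5*E, 67) + 1313) = sqrt((-12 - (-5)*(-3) - 8*67) + 1313) = sqrt((-12 - 1*15 - 536) + 1313) = sqrt((-12 - 15 - 536) + 1313) = sqrt(-563 + 1313) = sqrt(750) = 5*sqrt(30)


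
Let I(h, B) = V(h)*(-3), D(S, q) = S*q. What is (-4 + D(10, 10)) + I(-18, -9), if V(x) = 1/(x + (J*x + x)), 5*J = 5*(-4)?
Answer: 1151/12 ≈ 95.917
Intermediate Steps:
J = -4 (J = (5*(-4))/5 = (⅕)*(-20) = -4)
V(x) = -1/(2*x) (V(x) = 1/(x + (-4*x + x)) = 1/(x - 3*x) = 1/(-2*x) = -1/(2*x))
I(h, B) = 3/(2*h) (I(h, B) = -1/(2*h)*(-3) = 3/(2*h))
(-4 + D(10, 10)) + I(-18, -9) = (-4 + 10*10) + (3/2)/(-18) = (-4 + 100) + (3/2)*(-1/18) = 96 - 1/12 = 1151/12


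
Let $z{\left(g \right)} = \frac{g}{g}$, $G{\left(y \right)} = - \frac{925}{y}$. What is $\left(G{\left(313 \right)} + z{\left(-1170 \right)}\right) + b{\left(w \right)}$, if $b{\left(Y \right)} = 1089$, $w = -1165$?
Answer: $\frac{340245}{313} \approx 1087.0$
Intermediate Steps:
$z{\left(g \right)} = 1$
$\left(G{\left(313 \right)} + z{\left(-1170 \right)}\right) + b{\left(w \right)} = \left(- \frac{925}{313} + 1\right) + 1089 = - \frac{612}{313} + 1089 = \frac{340245}{313}$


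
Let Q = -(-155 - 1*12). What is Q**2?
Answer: 27889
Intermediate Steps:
Q = 167 (Q = -(-155 - 12) = -1*(-167) = 167)
Q**2 = 167**2 = 27889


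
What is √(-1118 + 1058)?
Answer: 2*I*√15 ≈ 7.746*I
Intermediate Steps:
√(-1118 + 1058) = √(-60) = 2*I*√15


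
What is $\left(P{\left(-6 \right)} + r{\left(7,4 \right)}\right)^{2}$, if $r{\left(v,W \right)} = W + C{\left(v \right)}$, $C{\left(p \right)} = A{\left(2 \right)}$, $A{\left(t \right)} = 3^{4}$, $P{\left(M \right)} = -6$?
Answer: $6241$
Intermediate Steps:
$A{\left(t \right)} = 81$
$C{\left(p \right)} = 81$
$r{\left(v,W \right)} = 81 + W$ ($r{\left(v,W \right)} = W + 81 = 81 + W$)
$\left(P{\left(-6 \right)} + r{\left(7,4 \right)}\right)^{2} = \left(-6 + \left(81 + 4\right)\right)^{2} = \left(-6 + 85\right)^{2} = 79^{2} = 6241$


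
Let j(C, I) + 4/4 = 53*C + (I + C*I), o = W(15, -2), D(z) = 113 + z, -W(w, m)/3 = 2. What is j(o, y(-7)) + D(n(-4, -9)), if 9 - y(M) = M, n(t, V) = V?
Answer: -295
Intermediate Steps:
W(w, m) = -6 (W(w, m) = -3*2 = -6)
y(M) = 9 - M
o = -6
j(C, I) = -1 + I + 53*C + C*I (j(C, I) = -1 + (53*C + (I + C*I)) = -1 + (I + 53*C + C*I) = -1 + I + 53*C + C*I)
j(o, y(-7)) + D(n(-4, -9)) = (-1 + (9 - 1*(-7)) + 53*(-6) - 6*(9 - 1*(-7))) + (113 - 9) = (-1 + (9 + 7) - 318 - 6*(9 + 7)) + 104 = (-1 + 16 - 318 - 6*16) + 104 = (-1 + 16 - 318 - 96) + 104 = -399 + 104 = -295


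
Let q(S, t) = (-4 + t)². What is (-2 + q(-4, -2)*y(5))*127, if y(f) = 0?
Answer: -254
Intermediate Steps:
(-2 + q(-4, -2)*y(5))*127 = (-2 + (-4 - 2)²*0)*127 = (-2 + (-6)²*0)*127 = (-2 + 36*0)*127 = (-2 + 0)*127 = -2*127 = -254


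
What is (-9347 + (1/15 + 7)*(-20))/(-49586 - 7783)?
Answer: 28465/172107 ≈ 0.16539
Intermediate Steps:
(-9347 + (1/15 + 7)*(-20))/(-49586 - 7783) = (-9347 + (1/15 + 7)*(-20))/(-57369) = (-9347 + (106/15)*(-20))*(-1/57369) = (-9347 - 424/3)*(-1/57369) = -28465/3*(-1/57369) = 28465/172107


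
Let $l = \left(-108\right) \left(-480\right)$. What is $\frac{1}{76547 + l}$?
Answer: $\frac{1}{128387} \approx 7.789 \cdot 10^{-6}$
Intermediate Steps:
$l = 51840$
$\frac{1}{76547 + l} = \frac{1}{76547 + 51840} = \frac{1}{128387}$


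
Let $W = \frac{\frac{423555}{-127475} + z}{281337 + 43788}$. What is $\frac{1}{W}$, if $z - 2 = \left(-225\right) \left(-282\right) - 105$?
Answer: $\frac{8289061875}{1614947054} \approx 5.1327$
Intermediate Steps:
$z = 63347$ ($z = 2 - -63345 = 2 + \left(63450 - 105\right) = 2 + 63345 = 63347$)
$W = \frac{1614947054}{8289061875}$ ($W = \frac{\frac{423555}{-127475} + 63347}{281337 + 43788} = \frac{423555 \left(- \frac{1}{127475}\right) + 63347}{325125} = \left(- \frac{84711}{25495} + 63347\right) \frac{1}{325125} = \frac{1614947054}{25495} \cdot \frac{1}{325125} = \frac{1614947054}{8289061875} \approx 0.19483$)
$\frac{1}{W} = \frac{1}{\frac{1614947054}{8289061875}} = \frac{8289061875}{1614947054}$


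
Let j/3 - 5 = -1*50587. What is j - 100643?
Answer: -252389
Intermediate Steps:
j = -151746 (j = 15 + 3*(-1*50587) = 15 + 3*(-50587) = 15 - 151761 = -151746)
j - 100643 = -151746 - 100643 = -252389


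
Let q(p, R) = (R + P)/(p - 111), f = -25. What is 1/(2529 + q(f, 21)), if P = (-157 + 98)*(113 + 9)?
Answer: 136/351121 ≈ 0.00038733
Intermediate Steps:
P = -7198 (P = -59*122 = -7198)
q(p, R) = (-7198 + R)/(-111 + p) (q(p, R) = (R - 7198)/(p - 111) = (-7198 + R)/(-111 + p))
1/(2529 + q(f, 21)) = 1/(2529 + (-7198 + 21)/(-111 - 25)) = 1/(2529 - 7177/(-136)) = 1/(2529 - 1/136*(-7177)) = 1/(2529 + 7177/136) = 1/(351121/136) = 136/351121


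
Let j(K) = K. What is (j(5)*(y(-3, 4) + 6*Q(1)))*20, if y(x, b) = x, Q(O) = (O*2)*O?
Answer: 900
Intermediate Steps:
Q(O) = 2*O**2 (Q(O) = (2*O)*O = 2*O**2)
(j(5)*(y(-3, 4) + 6*Q(1)))*20 = (5*(-3 + 6*(2*1**2)))*20 = (5*(-3 + 6*(2*1)))*20 = (5*(-3 + 6*2))*20 = (5*(-3 + 12))*20 = (5*9)*20 = 45*20 = 900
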